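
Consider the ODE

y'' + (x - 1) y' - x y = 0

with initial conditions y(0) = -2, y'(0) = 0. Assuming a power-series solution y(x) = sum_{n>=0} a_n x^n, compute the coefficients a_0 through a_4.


Ansatz: y(x) = sum_{n>=0} a_n x^n, so y'(x) = sum_{n>=1} n a_n x^(n-1) and y''(x) = sum_{n>=2} n(n-1) a_n x^(n-2).
Substitute into P(x) y'' + Q(x) y' + R(x) y = 0 with P(x) = 1, Q(x) = x - 1, R(x) = -x, and match powers of x.
Initial conditions: a_0 = -2, a_1 = 0.
Setting the coefficient of each power of x to zero and solving order by order (substituting the coefficients already found):
  x^0: 2 a_2 - a_1 = 0  ->  2 a_2 = a_1 = 0  ->  a_2 = 0
  x^1: 6 a_3 - 2 a_2 + a_1 - a_0 = 0  ->  6 a_3 = 2 a_2 - a_1 + a_0 = -2  ->  a_3 = -1/3
  x^2: 12 a_4 - 3 a_3 + 2 a_2 - a_1 = 0  ->  12 a_4 = 3 a_3 - 2 a_2 + a_1 = -1  ->  a_4 = -1/12
Truncated series: y(x) = -2 - (1/3) x^3 - (1/12) x^4 + O(x^5).

a_0 = -2; a_1 = 0; a_2 = 0; a_3 = -1/3; a_4 = -1/12


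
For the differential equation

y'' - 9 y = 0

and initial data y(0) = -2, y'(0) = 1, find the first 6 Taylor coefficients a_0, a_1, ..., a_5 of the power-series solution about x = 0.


Ansatz: y(x) = sum_{n>=0} a_n x^n, so y'(x) = sum_{n>=1} n a_n x^(n-1) and y''(x) = sum_{n>=2} n(n-1) a_n x^(n-2).
Substitute into P(x) y'' + Q(x) y' + R(x) y = 0 with P(x) = 1, Q(x) = 0, R(x) = -9, and match powers of x.
Initial conditions: a_0 = -2, a_1 = 1.
Setting the coefficient of each power of x to zero and solving order by order (substituting the coefficients already found):
  x^0: 2 a_2 - 9 a_0 = 0  ->  2 a_2 = 9 a_0 = -18  ->  a_2 = -9
  x^1: 6 a_3 - 9 a_1 = 0  ->  6 a_3 = 9 a_1 = 9  ->  a_3 = 3/2
  x^2: 12 a_4 - 9 a_2 = 0  ->  12 a_4 = 9 a_2 = -81  ->  a_4 = -27/4
  x^3: 20 a_5 - 9 a_3 = 0  ->  20 a_5 = 9 a_3 = 27/2  ->  a_5 = 27/40
Truncated series: y(x) = -2 + x - 9 x^2 + (3/2) x^3 - (27/4) x^4 + (27/40) x^5 + O(x^6).

a_0 = -2; a_1 = 1; a_2 = -9; a_3 = 3/2; a_4 = -27/4; a_5 = 27/40


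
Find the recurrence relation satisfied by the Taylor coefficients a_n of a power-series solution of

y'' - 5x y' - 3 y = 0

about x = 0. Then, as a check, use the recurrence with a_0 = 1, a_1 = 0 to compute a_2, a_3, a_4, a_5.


Substitute y = sum_n a_n x^n.
y''(x) has coefficient (n+2)(n+1) a_{n+2} at x^n;
-5 x y'(x) has coefficient -5 n a_n at x^n (shift);
-3 y(x) has coefficient -3 a_n at x^n.
Matching x^n: (n+2)(n+1) a_{n+2} + (-5n - 3) a_n = 0.
Thus a_{n+2} = (5n + 3) / ((n+1)(n+2)) * a_n.

Check with a_0 = 1, a_1 = 0 (apply the recurrence for n = 0, 1, 2, 3): a_0 = 1, a_1 = 0, a_2 = 3/2, a_3 = 0, a_4 = 13/8, a_5 = 0.

a_(n+2) = (5n + 3) / ((n+1)(n+2)) * a_n; check: a_0 = 1, a_1 = 0, a_2 = 3/2, a_3 = 0, a_4 = 13/8, a_5 = 0


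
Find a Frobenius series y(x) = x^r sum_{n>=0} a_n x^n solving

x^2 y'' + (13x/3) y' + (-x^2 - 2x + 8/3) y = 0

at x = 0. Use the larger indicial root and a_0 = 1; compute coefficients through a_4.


Write in Frobenius form y'' + (p(x)/x) y' + (q(x)/x^2) y = 0:
  p(x) = 13/3,  q(x) = -x^2 - 2x + 8/3.
Indicial equation: r(r-1) + (13/3) r + (8/3) = 0 -> roots r_1 = -4/3, r_2 = -2.
Take r = r_1 = -4/3. Let y(x) = x^r sum_{n>=0} a_n x^n with a_0 = 1.
Substitute y = x^r sum a_n x^n and match x^{r+n}. The recurrence is
  D(n) a_n - 2 a_{n-1} - 1 a_{n-2} = 0,  where D(n) = (r+n)(r+n-1) + (13/3)(r+n) + (8/3).
  a_n = [2 a_{n-1} + 1 a_{n-2}] / D(n).
Since the indicial polynomial factors as (r - r_1)(r - r_2), D(n) = (r_1 + n - r_1)(r_1 + n - r_2) = n(n + 2/3).
Evaluating step by step (a_0 = 1):
  n = 1: D(1) = 1(1 + 2/3) = 5/3; numerator = 2(1) = 2; a_1 = (2)/(5/3) = 6/5
  n = 2: D(2) = 2(2 + 2/3) = 16/3; numerator = 2(6/5) + 1(1) = 17/5; a_2 = (17/5)/(16/3) = 51/80
  n = 3: D(3) = 3(3 + 2/3) = 11; numerator = 2(51/80) + 1(6/5) = 99/40; a_3 = (99/40)/(11) = 9/40
  n = 4: D(4) = 4(4 + 2/3) = 56/3; numerator = 2(9/40) + 1(51/80) = 87/80; a_4 = (87/80)/(56/3) = 261/4480

r = -4/3; a_0 = 1; a_1 = 6/5; a_2 = 51/80; a_3 = 9/40; a_4 = 261/4480


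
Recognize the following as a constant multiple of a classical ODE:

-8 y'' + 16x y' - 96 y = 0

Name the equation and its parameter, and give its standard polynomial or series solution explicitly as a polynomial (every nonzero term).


All three coefficients share the factor -8; dividing through by -8 gives  y'' - 2x y' + 12 y = 0.
This matches the Hermite equation y'' - 2x y' + 2n y = 0 with 2n = 12, so n = 6; the polynomial solution is H_6(x).
With y = sum_k a_k x^k, matching x^k gives (k+2)(k+1) a_{k+2} = 2(k - n) a_k = 2(k - 6) a_k. The right side vanishes at k = 6, so the series with the parity of 6 terminates at degree 6.
Standard normalization: leading coefficient of H_n is 2^n, so a_6 = 2^6 = 64. Work downward with a_k = (k+1)(k+2) a_{k+2} / (2(k - n)):
  a_4 = (5)(6)(64) / (2(4 - 6)) = 1920/(-4) = -480
  a_2 = (3)(4)(-480) / (2(2 - 6)) = -5760/(-8) = 720
  a_0 = (1)(2)(720) / (2(0 - 6)) = 1440/(-12) = -120
Hence H_6(x) = 64 x^6 - 480 x^4 + 720 x^2 - 120.

H_6(x); series = 64 x^6 - 480 x^4 + 720 x^2 - 120


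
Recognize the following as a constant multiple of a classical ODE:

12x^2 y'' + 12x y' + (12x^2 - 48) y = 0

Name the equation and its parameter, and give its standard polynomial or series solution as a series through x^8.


All three coefficients share the factor 12; dividing through by 12 gives  x^2 y'' + x y' + (x^2 - 4) y = 0.
This matches the Bessel equation x^2 y'' + x y' + (x^2 - nu^2) y = 0 with nu^2 = 4, so nu = 2; the solution bounded at x = 0 is J_2(x).
Frobenius at x = 0: indicial roots ±nu; for r = nu the recurrence k(k + 2nu) c_k = -c_{k-2} gives the standard series J_nu(x) = sum_{k>=0} (-1)^k / (k! (k+nu)!) (x/2)^(2k+nu). Evaluate the first 4 terms:
  k = 0: (-1)^0 / (0! * 2! * 2^2) x^2 = 1/(1*2*4) x^2 = (1/8) x^2
  k = 1: (-1)^1 / (1! * 3! * 2^4) x^4 = -1/(1*6*16) x^4 = (-1/96) x^4
  k = 2: (-1)^2 / (2! * 4! * 2^6) x^6 = 1/(2*24*64) x^6 = (1/3072) x^6
  k = 3: (-1)^3 / (3! * 5! * 2^8) x^8 = -1/(6*120*256) x^8 = (-1/184320) x^8
Hence J_2(x) = -x^8/184320 + x^6/3072 - x^4/96 + x^2/8 + ....

J_2(x); series = -x^8/184320 + x^6/3072 - x^4/96 + x^2/8


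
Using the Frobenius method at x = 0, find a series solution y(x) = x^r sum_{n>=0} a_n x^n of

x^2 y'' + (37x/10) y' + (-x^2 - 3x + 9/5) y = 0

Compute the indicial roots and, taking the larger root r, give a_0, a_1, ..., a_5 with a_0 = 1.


Write in Frobenius form y'' + (p(x)/x) y' + (q(x)/x^2) y = 0:
  p(x) = 37/10,  q(x) = -x^2 - 3x + 9/5.
Indicial equation: r(r-1) + (37/10) r + (9/5) = 0 -> roots r_1 = -6/5, r_2 = -3/2.
Take r = r_1 = -6/5. Let y(x) = x^r sum_{n>=0} a_n x^n with a_0 = 1.
Substitute y = x^r sum a_n x^n and match x^{r+n}. The recurrence is
  D(n) a_n - 3 a_{n-1} - 1 a_{n-2} = 0,  where D(n) = (r+n)(r+n-1) + (37/10)(r+n) + (9/5).
  a_n = [3 a_{n-1} + 1 a_{n-2}] / D(n).
Since the indicial polynomial factors as (r - r_1)(r - r_2), D(n) = (r_1 + n - r_1)(r_1 + n - r_2) = n(n + 3/10).
Evaluating step by step (a_0 = 1):
  n = 1: D(1) = 1(1 + 3/10) = 13/10; numerator = 3(1) = 3; a_1 = (3)/(13/10) = 30/13
  n = 2: D(2) = 2(2 + 3/10) = 23/5; numerator = 3(30/13) + 1(1) = 103/13; a_2 = (103/13)/(23/5) = 515/299
  n = 3: D(3) = 3(3 + 3/10) = 99/10; numerator = 3(515/299) + 1(30/13) = 2235/299; a_3 = (2235/299)/(99/10) = 7450/9867
  n = 4: D(4) = 4(4 + 3/10) = 86/5; numerator = 3(7450/9867) + 1(515/299) = 13115/3289; a_4 = (13115/3289)/(86/5) = 1525/6578
  n = 5: D(5) = 5(5 + 3/10) = 53/2; numerator = 3(1525/6578) + 1(7450/9867) = 28625/19734; a_5 = (28625/19734)/(53/2) = 28625/522951

r = -6/5; a_0 = 1; a_1 = 30/13; a_2 = 515/299; a_3 = 7450/9867; a_4 = 1525/6578; a_5 = 28625/522951


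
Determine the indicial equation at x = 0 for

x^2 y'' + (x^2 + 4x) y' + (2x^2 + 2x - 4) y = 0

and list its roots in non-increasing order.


Divide by x^2 to reach normal form y'' + P_1(x) y' + P_2(x) y = 0 with P_1(x) = 1 + 4/x and P_2(x) = 2 + 2/x - 4/x^2.
x = 0 is a singular point because the y'-coefficient 1 + 4/x has a pole at x = 0 and the y-coefficient 2 + 2/x - 4/x^2 has a pole at x = 0.
It is a regular singular point because x P_1(x) = p(x) = x + 4 and x^2 P_2(x) = q(x) = 2x^2 + 2x - 4 are polynomials, hence analytic at x = 0.
p(0) = 4,  q(0) = -4.
Indicial equation: r(r-1) + p(0) r + q(0) = 0, i.e. r^2 + (p(0) - 1) r + q(0) = 0, i.e. r^2 + 3 r - 4 = 0.
Discriminant: (3)^2 - 4(-4) = 25, so r = (-3 ± 5)/2.
Solving: r_1 = 1, r_2 = -4.

indicial: r^2 + 3 r - 4 = 0; roots r_1 = 1, r_2 = -4


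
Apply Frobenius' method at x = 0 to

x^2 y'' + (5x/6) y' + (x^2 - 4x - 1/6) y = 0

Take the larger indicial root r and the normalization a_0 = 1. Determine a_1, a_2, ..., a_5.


Write in Frobenius form y'' + (p(x)/x) y' + (q(x)/x^2) y = 0:
  p(x) = 5/6,  q(x) = x^2 - 4x - 1/6.
Indicial equation: r(r-1) + (5/6) r + (-1/6) = 0 -> roots r_1 = 1/2, r_2 = -1/3.
Take r = r_1 = 1/2. Let y(x) = x^r sum_{n>=0} a_n x^n with a_0 = 1.
Substitute y = x^r sum a_n x^n and match x^{r+n}. The recurrence is
  D(n) a_n - 4 a_{n-1} + 1 a_{n-2} = 0,  where D(n) = (r+n)(r+n-1) + (5/6)(r+n) + (-1/6).
  a_n = [4 a_{n-1} - 1 a_{n-2}] / D(n).
Since the indicial polynomial factors as (r - r_1)(r - r_2), D(n) = (r_1 + n - r_1)(r_1 + n - r_2) = n(n + 5/6).
Evaluating step by step (a_0 = 1):
  n = 1: D(1) = 1(1 + 5/6) = 11/6; numerator = 4(1) = 4; a_1 = (4)/(11/6) = 24/11
  n = 2: D(2) = 2(2 + 5/6) = 17/3; numerator = 4(24/11) - 1(1) = 85/11; a_2 = (85/11)/(17/3) = 15/11
  n = 3: D(3) = 3(3 + 5/6) = 23/2; numerator = 4(15/11) - 1(24/11) = 36/11; a_3 = (36/11)/(23/2) = 72/253
  n = 4: D(4) = 4(4 + 5/6) = 58/3; numerator = 4(72/253) - 1(15/11) = -57/253; a_4 = (-57/253)/(58/3) = -171/14674
  n = 5: D(5) = 5(5 + 5/6) = 175/6; numerator = 4(-171/14674) - 1(72/253) = -2430/7337; a_5 = (-2430/7337)/(175/6) = -2916/256795

r = 1/2; a_0 = 1; a_1 = 24/11; a_2 = 15/11; a_3 = 72/253; a_4 = -171/14674; a_5 = -2916/256795


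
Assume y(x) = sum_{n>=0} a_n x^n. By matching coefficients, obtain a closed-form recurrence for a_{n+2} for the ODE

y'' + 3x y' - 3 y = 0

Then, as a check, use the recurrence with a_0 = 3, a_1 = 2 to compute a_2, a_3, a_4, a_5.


Substitute y = sum_n a_n x^n.
y''(x) has coefficient (n+2)(n+1) a_{n+2} at x^n;
3 x y'(x) has coefficient 3 n a_n at x^n (shift);
-3 y(x) has coefficient -3 a_n at x^n.
Matching x^n: (n+2)(n+1) a_{n+2} + (3n - 3) a_n = 0.
Thus a_{n+2} = (-3n + 3) / ((n+1)(n+2)) * a_n.

Check with a_0 = 3, a_1 = 2 (apply the recurrence for n = 0, 1, 2, 3): a_0 = 3, a_1 = 2, a_2 = 9/2, a_3 = 0, a_4 = -9/8, a_5 = 0.

a_(n+2) = (-3n + 3) / ((n+1)(n+2)) * a_n; check: a_0 = 3, a_1 = 2, a_2 = 9/2, a_3 = 0, a_4 = -9/8, a_5 = 0


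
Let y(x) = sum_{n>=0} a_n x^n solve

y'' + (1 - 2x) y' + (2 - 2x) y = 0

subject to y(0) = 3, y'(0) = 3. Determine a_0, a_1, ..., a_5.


Ansatz: y(x) = sum_{n>=0} a_n x^n, so y'(x) = sum_{n>=1} n a_n x^(n-1) and y''(x) = sum_{n>=2} n(n-1) a_n x^(n-2).
Substitute into P(x) y'' + Q(x) y' + R(x) y = 0 with P(x) = 1, Q(x) = 1 - 2x, R(x) = 2 - 2x, and match powers of x.
Initial conditions: a_0 = 3, a_1 = 3.
Setting the coefficient of each power of x to zero and solving order by order (substituting the coefficients already found):
  x^0: 2 a_2 + a_1 + 2 a_0 = 0  ->  2 a_2 = -a_1 - 2 a_0 = -9  ->  a_2 = -9/2
  x^1: 6 a_3 + 2 a_2 - 2 a_0 = 0  ->  6 a_3 = -2 a_2 + 2 a_0 = 15  ->  a_3 = 5/2
  x^2: 12 a_4 + 3 a_3 - 2 a_2 - 2 a_1 = 0  ->  12 a_4 = -3 a_3 + 2 a_2 + 2 a_1 = -21/2  ->  a_4 = -7/8
  x^3: 20 a_5 + 4 a_4 - 4 a_3 - 2 a_2 = 0  ->  20 a_5 = -4 a_4 + 4 a_3 + 2 a_2 = 9/2  ->  a_5 = 9/40
Truncated series: y(x) = 3 + 3 x - (9/2) x^2 + (5/2) x^3 - (7/8) x^4 + (9/40) x^5 + O(x^6).

a_0 = 3; a_1 = 3; a_2 = -9/2; a_3 = 5/2; a_4 = -7/8; a_5 = 9/40


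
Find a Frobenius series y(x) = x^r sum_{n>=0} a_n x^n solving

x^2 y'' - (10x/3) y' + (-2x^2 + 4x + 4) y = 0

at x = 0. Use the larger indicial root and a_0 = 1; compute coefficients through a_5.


Write in Frobenius form y'' + (p(x)/x) y' + (q(x)/x^2) y = 0:
  p(x) = -10/3,  q(x) = -2x^2 + 4x + 4.
Indicial equation: r(r-1) + (-10/3) r + (4) = 0 -> roots r_1 = 3, r_2 = 4/3.
Take r = r_1 = 3. Let y(x) = x^r sum_{n>=0} a_n x^n with a_0 = 1.
Substitute y = x^r sum a_n x^n and match x^{r+n}. The recurrence is
  D(n) a_n + 4 a_{n-1} - 2 a_{n-2} = 0,  where D(n) = (r+n)(r+n-1) + (-10/3)(r+n) + (4).
  a_n = [-4 a_{n-1} + 2 a_{n-2}] / D(n).
Since the indicial polynomial factors as (r - r_1)(r - r_2), D(n) = (r_1 + n - r_1)(r_1 + n - r_2) = n(n + 5/3).
Evaluating step by step (a_0 = 1):
  n = 1: D(1) = 1(1 + 5/3) = 8/3; numerator = -4(1) = -4; a_1 = (-4)/(8/3) = -3/2
  n = 2: D(2) = 2(2 + 5/3) = 22/3; numerator = -4(-3/2) + 2(1) = 8; a_2 = (8)/(22/3) = 12/11
  n = 3: D(3) = 3(3 + 5/3) = 14; numerator = -4(12/11) + 2(-3/2) = -81/11; a_3 = (-81/11)/(14) = -81/154
  n = 4: D(4) = 4(4 + 5/3) = 68/3; numerator = -4(-81/154) + 2(12/11) = 30/7; a_4 = (30/7)/(68/3) = 45/238
  n = 5: D(5) = 5(5 + 5/3) = 100/3; numerator = -4(45/238) + 2(-81/154) = -2367/1309; a_5 = (-2367/1309)/(100/3) = -7101/130900

r = 3; a_0 = 1; a_1 = -3/2; a_2 = 12/11; a_3 = -81/154; a_4 = 45/238; a_5 = -7101/130900


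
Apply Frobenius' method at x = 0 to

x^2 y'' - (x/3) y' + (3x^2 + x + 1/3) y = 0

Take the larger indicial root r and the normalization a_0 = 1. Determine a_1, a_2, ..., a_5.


Write in Frobenius form y'' + (p(x)/x) y' + (q(x)/x^2) y = 0:
  p(x) = -1/3,  q(x) = 3x^2 + x + 1/3.
Indicial equation: r(r-1) + (-1/3) r + (1/3) = 0 -> roots r_1 = 1, r_2 = 1/3.
Take r = r_1 = 1. Let y(x) = x^r sum_{n>=0} a_n x^n with a_0 = 1.
Substitute y = x^r sum a_n x^n and match x^{r+n}. The recurrence is
  D(n) a_n + 1 a_{n-1} + 3 a_{n-2} = 0,  where D(n) = (r+n)(r+n-1) + (-1/3)(r+n) + (1/3).
  a_n = [-1 a_{n-1} - 3 a_{n-2}] / D(n).
Since the indicial polynomial factors as (r - r_1)(r - r_2), D(n) = (r_1 + n - r_1)(r_1 + n - r_2) = n(n + 2/3).
Evaluating step by step (a_0 = 1):
  n = 1: D(1) = 1(1 + 2/3) = 5/3; numerator = -1(1) = -1; a_1 = (-1)/(5/3) = -3/5
  n = 2: D(2) = 2(2 + 2/3) = 16/3; numerator = -1(-3/5) - 3(1) = -12/5; a_2 = (-12/5)/(16/3) = -9/20
  n = 3: D(3) = 3(3 + 2/3) = 11; numerator = -1(-9/20) - 3(-3/5) = 9/4; a_3 = (9/4)/(11) = 9/44
  n = 4: D(4) = 4(4 + 2/3) = 56/3; numerator = -1(9/44) - 3(-9/20) = 63/55; a_4 = (63/55)/(56/3) = 27/440
  n = 5: D(5) = 5(5 + 2/3) = 85/3; numerator = -1(27/440) - 3(9/44) = -27/40; a_5 = (-27/40)/(85/3) = -81/3400

r = 1; a_0 = 1; a_1 = -3/5; a_2 = -9/20; a_3 = 9/44; a_4 = 27/440; a_5 = -81/3400


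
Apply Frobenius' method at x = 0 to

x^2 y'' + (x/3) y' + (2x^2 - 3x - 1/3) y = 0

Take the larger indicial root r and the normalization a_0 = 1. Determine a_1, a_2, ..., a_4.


Write in Frobenius form y'' + (p(x)/x) y' + (q(x)/x^2) y = 0:
  p(x) = 1/3,  q(x) = 2x^2 - 3x - 1/3.
Indicial equation: r(r-1) + (1/3) r + (-1/3) = 0 -> roots r_1 = 1, r_2 = -1/3.
Take r = r_1 = 1. Let y(x) = x^r sum_{n>=0} a_n x^n with a_0 = 1.
Substitute y = x^r sum a_n x^n and match x^{r+n}. The recurrence is
  D(n) a_n - 3 a_{n-1} + 2 a_{n-2} = 0,  where D(n) = (r+n)(r+n-1) + (1/3)(r+n) + (-1/3).
  a_n = [3 a_{n-1} - 2 a_{n-2}] / D(n).
Since the indicial polynomial factors as (r - r_1)(r - r_2), D(n) = (r_1 + n - r_1)(r_1 + n - r_2) = n(n + 4/3).
Evaluating step by step (a_0 = 1):
  n = 1: D(1) = 1(1 + 4/3) = 7/3; numerator = 3(1) = 3; a_1 = (3)/(7/3) = 9/7
  n = 2: D(2) = 2(2 + 4/3) = 20/3; numerator = 3(9/7) - 2(1) = 13/7; a_2 = (13/7)/(20/3) = 39/140
  n = 3: D(3) = 3(3 + 4/3) = 13; numerator = 3(39/140) - 2(9/7) = -243/140; a_3 = (-243/140)/(13) = -243/1820
  n = 4: D(4) = 4(4 + 4/3) = 64/3; numerator = 3(-243/1820) - 2(39/140) = -249/260; a_4 = (-249/260)/(64/3) = -747/16640

r = 1; a_0 = 1; a_1 = 9/7; a_2 = 39/140; a_3 = -243/1820; a_4 = -747/16640


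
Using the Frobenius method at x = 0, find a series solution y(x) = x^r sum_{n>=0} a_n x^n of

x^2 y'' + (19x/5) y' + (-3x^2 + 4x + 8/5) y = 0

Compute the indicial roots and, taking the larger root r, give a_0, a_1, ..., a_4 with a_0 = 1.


Write in Frobenius form y'' + (p(x)/x) y' + (q(x)/x^2) y = 0:
  p(x) = 19/5,  q(x) = -3x^2 + 4x + 8/5.
Indicial equation: r(r-1) + (19/5) r + (8/5) = 0 -> roots r_1 = -4/5, r_2 = -2.
Take r = r_1 = -4/5. Let y(x) = x^r sum_{n>=0} a_n x^n with a_0 = 1.
Substitute y = x^r sum a_n x^n and match x^{r+n}. The recurrence is
  D(n) a_n + 4 a_{n-1} - 3 a_{n-2} = 0,  where D(n) = (r+n)(r+n-1) + (19/5)(r+n) + (8/5).
  a_n = [-4 a_{n-1} + 3 a_{n-2}] / D(n).
Since the indicial polynomial factors as (r - r_1)(r - r_2), D(n) = (r_1 + n - r_1)(r_1 + n - r_2) = n(n + 6/5).
Evaluating step by step (a_0 = 1):
  n = 1: D(1) = 1(1 + 6/5) = 11/5; numerator = -4(1) = -4; a_1 = (-4)/(11/5) = -20/11
  n = 2: D(2) = 2(2 + 6/5) = 32/5; numerator = -4(-20/11) + 3(1) = 113/11; a_2 = (113/11)/(32/5) = 565/352
  n = 3: D(3) = 3(3 + 6/5) = 63/5; numerator = -4(565/352) + 3(-20/11) = -95/8; a_3 = (-95/8)/(63/5) = -475/504
  n = 4: D(4) = 4(4 + 6/5) = 104/5; numerator = -4(-475/504) + 3(565/352) = 190385/22176; a_4 = (190385/22176)/(104/5) = 73225/177408

r = -4/5; a_0 = 1; a_1 = -20/11; a_2 = 565/352; a_3 = -475/504; a_4 = 73225/177408


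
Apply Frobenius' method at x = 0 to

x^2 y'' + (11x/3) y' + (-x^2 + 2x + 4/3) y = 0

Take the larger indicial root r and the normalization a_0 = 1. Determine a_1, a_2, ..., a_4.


Write in Frobenius form y'' + (p(x)/x) y' + (q(x)/x^2) y = 0:
  p(x) = 11/3,  q(x) = -x^2 + 2x + 4/3.
Indicial equation: r(r-1) + (11/3) r + (4/3) = 0 -> roots r_1 = -2/3, r_2 = -2.
Take r = r_1 = -2/3. Let y(x) = x^r sum_{n>=0} a_n x^n with a_0 = 1.
Substitute y = x^r sum a_n x^n and match x^{r+n}. The recurrence is
  D(n) a_n + 2 a_{n-1} - 1 a_{n-2} = 0,  where D(n) = (r+n)(r+n-1) + (11/3)(r+n) + (4/3).
  a_n = [-2 a_{n-1} + 1 a_{n-2}] / D(n).
Since the indicial polynomial factors as (r - r_1)(r - r_2), D(n) = (r_1 + n - r_1)(r_1 + n - r_2) = n(n + 4/3).
Evaluating step by step (a_0 = 1):
  n = 1: D(1) = 1(1 + 4/3) = 7/3; numerator = -2(1) = -2; a_1 = (-2)/(7/3) = -6/7
  n = 2: D(2) = 2(2 + 4/3) = 20/3; numerator = -2(-6/7) + 1(1) = 19/7; a_2 = (19/7)/(20/3) = 57/140
  n = 3: D(3) = 3(3 + 4/3) = 13; numerator = -2(57/140) + 1(-6/7) = -117/70; a_3 = (-117/70)/(13) = -9/70
  n = 4: D(4) = 4(4 + 4/3) = 64/3; numerator = -2(-9/70) + 1(57/140) = 93/140; a_4 = (93/140)/(64/3) = 279/8960

r = -2/3; a_0 = 1; a_1 = -6/7; a_2 = 57/140; a_3 = -9/70; a_4 = 279/8960


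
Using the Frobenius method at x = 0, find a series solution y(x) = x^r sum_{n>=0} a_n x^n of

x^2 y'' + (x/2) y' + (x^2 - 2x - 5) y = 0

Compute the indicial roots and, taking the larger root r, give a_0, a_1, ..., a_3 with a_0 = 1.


Write in Frobenius form y'' + (p(x)/x) y' + (q(x)/x^2) y = 0:
  p(x) = 1/2,  q(x) = x^2 - 2x - 5.
Indicial equation: r(r-1) + (1/2) r + (-5) = 0 -> roots r_1 = 5/2, r_2 = -2.
Take r = r_1 = 5/2. Let y(x) = x^r sum_{n>=0} a_n x^n with a_0 = 1.
Substitute y = x^r sum a_n x^n and match x^{r+n}. The recurrence is
  D(n) a_n - 2 a_{n-1} + 1 a_{n-2} = 0,  where D(n) = (r+n)(r+n-1) + (1/2)(r+n) + (-5).
  a_n = [2 a_{n-1} - 1 a_{n-2}] / D(n).
Since the indicial polynomial factors as (r - r_1)(r - r_2), D(n) = (r_1 + n - r_1)(r_1 + n - r_2) = n(n + 9/2).
Evaluating step by step (a_0 = 1):
  n = 1: D(1) = 1(1 + 9/2) = 11/2; numerator = 2(1) = 2; a_1 = (2)/(11/2) = 4/11
  n = 2: D(2) = 2(2 + 9/2) = 13; numerator = 2(4/11) - 1(1) = -3/11; a_2 = (-3/11)/(13) = -3/143
  n = 3: D(3) = 3(3 + 9/2) = 45/2; numerator = 2(-3/143) - 1(4/11) = -58/143; a_3 = (-58/143)/(45/2) = -116/6435

r = 5/2; a_0 = 1; a_1 = 4/11; a_2 = -3/143; a_3 = -116/6435


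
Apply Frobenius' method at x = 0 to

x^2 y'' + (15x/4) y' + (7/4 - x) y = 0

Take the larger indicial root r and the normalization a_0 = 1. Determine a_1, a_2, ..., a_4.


Write in Frobenius form y'' + (p(x)/x) y' + (q(x)/x^2) y = 0:
  p(x) = 15/4,  q(x) = 7/4 - x.
Indicial equation: r(r-1) + (15/4) r + (7/4) = 0 -> roots r_1 = -1, r_2 = -7/4.
Take r = r_1 = -1. Let y(x) = x^r sum_{n>=0} a_n x^n with a_0 = 1.
Substitute y = x^r sum a_n x^n and match x^{r+n}. The recurrence is
  D(n) a_n - 1 a_{n-1} = 0,  where D(n) = (r+n)(r+n-1) + (15/4)(r+n) + (7/4).
  a_n = 1 / D(n) * a_{n-1}.
Since the indicial polynomial factors as (r - r_1)(r - r_2), D(n) = (r_1 + n - r_1)(r_1 + n - r_2) = n(n + 3/4).
Evaluating step by step (a_0 = 1):
  n = 1: D(1) = 1(1 + 3/4) = 7/4; numerator = 1(1) = 1; a_1 = (1)/(7/4) = 4/7
  n = 2: D(2) = 2(2 + 3/4) = 11/2; numerator = 1(4/7) = 4/7; a_2 = (4/7)/(11/2) = 8/77
  n = 3: D(3) = 3(3 + 3/4) = 45/4; numerator = 1(8/77) = 8/77; a_3 = (8/77)/(45/4) = 32/3465
  n = 4: D(4) = 4(4 + 3/4) = 19; numerator = 1(32/3465) = 32/3465; a_4 = (32/3465)/(19) = 32/65835

r = -1; a_0 = 1; a_1 = 4/7; a_2 = 8/77; a_3 = 32/3465; a_4 = 32/65835


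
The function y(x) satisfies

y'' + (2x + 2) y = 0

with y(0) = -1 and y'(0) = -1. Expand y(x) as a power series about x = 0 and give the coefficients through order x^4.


Ansatz: y(x) = sum_{n>=0} a_n x^n, so y'(x) = sum_{n>=1} n a_n x^(n-1) and y''(x) = sum_{n>=2} n(n-1) a_n x^(n-2).
Substitute into P(x) y'' + Q(x) y' + R(x) y = 0 with P(x) = 1, Q(x) = 0, R(x) = 2x + 2, and match powers of x.
Initial conditions: a_0 = -1, a_1 = -1.
Setting the coefficient of each power of x to zero and solving order by order (substituting the coefficients already found):
  x^0: 2 a_2 + 2 a_0 = 0  ->  2 a_2 = -2 a_0 = 2  ->  a_2 = 1
  x^1: 6 a_3 + 2 a_1 + 2 a_0 = 0  ->  6 a_3 = -2 a_1 - 2 a_0 = 4  ->  a_3 = 2/3
  x^2: 12 a_4 + 2 a_2 + 2 a_1 = 0  ->  12 a_4 = -2 a_2 - 2 a_1 = 0  ->  a_4 = 0
Truncated series: y(x) = -1 - x + x^2 + (2/3) x^3 + O(x^5).

a_0 = -1; a_1 = -1; a_2 = 1; a_3 = 2/3; a_4 = 0


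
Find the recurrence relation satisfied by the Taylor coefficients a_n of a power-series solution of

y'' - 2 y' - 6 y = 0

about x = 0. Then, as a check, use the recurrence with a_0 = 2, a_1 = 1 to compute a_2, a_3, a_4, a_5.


Substitute y = sum_n a_n x^n.
y''(x) has coefficient (n+2)(n+1) a_{n+2} at x^n;
-2 y'(x) has coefficient -2 (n+1) a_{n+1} at x^n;
-6 y(x) has coefficient -6 a_n at x^n.
Matching x^n: (n+2)(n+1) a_{n+2} - 2 (n+1) a_{n+1} - 6 a_n = 0.
Thus a_{n+2} = [2 (n+1) a_{n+1} + 6 a_n] / ((n+1)(n+2)).

Check with a_0 = 2, a_1 = 1 (apply the recurrence for n = 0, 1, 2, 3): a_0 = 2, a_1 = 1, a_2 = 7, a_3 = 17/3, a_4 = 19/3, a_5 = 127/30.

a_(n+2) = [2 (n+1) a_(n+1) + 6 a_n] / ((n+1)(n+2)); check: a_0 = 2, a_1 = 1, a_2 = 7, a_3 = 17/3, a_4 = 19/3, a_5 = 127/30


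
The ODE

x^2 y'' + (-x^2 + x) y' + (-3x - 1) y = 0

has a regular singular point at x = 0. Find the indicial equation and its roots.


Divide by x^2 to reach normal form y'' + P_1(x) y' + P_2(x) y = 0 with P_1(x) = -1 + 1/x and P_2(x) = -3/x - 1/x^2.
x = 0 is a singular point because the y'-coefficient -1 + 1/x has a pole at x = 0 and the y-coefficient -3/x - 1/x^2 has a pole at x = 0.
It is a regular singular point because x P_1(x) = p(x) = 1 - x and x^2 P_2(x) = q(x) = -3x - 1 are polynomials, hence analytic at x = 0.
p(0) = 1,  q(0) = -1.
Indicial equation: r(r-1) + p(0) r + q(0) = 0, i.e. r^2 + (p(0) - 1) r + q(0) = 0, i.e. r^2 - 1 = 0.
Discriminant: (0)^2 - 4(-1) = 4, so r = (0 ± 2)/2.
Solving: r_1 = 1, r_2 = -1.

indicial: r^2 - 1 = 0; roots r_1 = 1, r_2 = -1


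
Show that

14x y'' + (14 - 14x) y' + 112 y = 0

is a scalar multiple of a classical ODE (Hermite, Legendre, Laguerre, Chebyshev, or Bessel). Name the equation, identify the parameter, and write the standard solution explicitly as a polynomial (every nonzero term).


All three coefficients share the factor 14; dividing through by 14 gives  x y'' + (1 - x) y' + 8 y = 0.
This matches the Laguerre equation x y'' + (1 - x) y' + n y = 0 with n = 8; the polynomial solution is L_8(x).
With y = sum_k a_k x^k, matching x^k gives (k+1)k a_{k+1} + (k+1) a_{k+1} - k a_k + n a_k = 0, i.e. (k+1)^2 a_{k+1} = (k - n) a_k = (k - 8) a_k. The right side vanishes at k = 8, so the series terminates at degree 8.
Standard normalization L_n(0) = 1 gives a_0 = 1. Work upward with a_{k+1} = (k - 8) a_k / (k+1)^2:
  a_1 = (0 - 8)(1) / 1^2 = -8/1 = -8
  a_2 = (1 - 8)(-8) / 2^2 = 56/4 = 14
  a_3 = (2 - 8)(14) / 3^2 = -84/9 = -28/3
  a_4 = (3 - 8)(-28/3) / 4^2 = (140/3)/16 = 35/12
  a_5 = (4 - 8)(35/12) / 5^2 = (-35/3)/25 = -7/15
  a_6 = (5 - 8)(-7/15) / 6^2 = (7/5)/36 = 7/180
  a_7 = (6 - 8)(7/180) / 7^2 = (-7/90)/49 = -1/630
  a_8 = (7 - 8)(-1/630) / 8^2 = (1/630)/64 = 1/40320
Hence L_8(x) = x^8/40320 - x^7/630 + 7 x^6/180 - 7 x^5/15 + 35 x^4/12 - 28 x^3/3 + 14 x^2 - 8 x + 1.

L_8(x); series = x^8/40320 - x^7/630 + 7 x^6/180 - 7 x^5/15 + 35 x^4/12 - 28 x^3/3 + 14 x^2 - 8 x + 1


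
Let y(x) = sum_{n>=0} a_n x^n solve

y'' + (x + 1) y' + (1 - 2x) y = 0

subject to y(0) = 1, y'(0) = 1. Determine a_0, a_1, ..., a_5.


Ansatz: y(x) = sum_{n>=0} a_n x^n, so y'(x) = sum_{n>=1} n a_n x^(n-1) and y''(x) = sum_{n>=2} n(n-1) a_n x^(n-2).
Substitute into P(x) y'' + Q(x) y' + R(x) y = 0 with P(x) = 1, Q(x) = x + 1, R(x) = 1 - 2x, and match powers of x.
Initial conditions: a_0 = 1, a_1 = 1.
Setting the coefficient of each power of x to zero and solving order by order (substituting the coefficients already found):
  x^0: 2 a_2 + a_1 + a_0 = 0  ->  2 a_2 = -a_1 - a_0 = -2  ->  a_2 = -1
  x^1: 6 a_3 + 2 a_2 + 2 a_1 - 2 a_0 = 0  ->  6 a_3 = -2 a_2 - 2 a_1 + 2 a_0 = 2  ->  a_3 = 1/3
  x^2: 12 a_4 + 3 a_3 + 3 a_2 - 2 a_1 = 0  ->  12 a_4 = -3 a_3 - 3 a_2 + 2 a_1 = 4  ->  a_4 = 1/3
  x^3: 20 a_5 + 4 a_4 + 4 a_3 - 2 a_2 = 0  ->  20 a_5 = -4 a_4 - 4 a_3 + 2 a_2 = -14/3  ->  a_5 = -7/30
Truncated series: y(x) = 1 + x - x^2 + (1/3) x^3 + (1/3) x^4 - (7/30) x^5 + O(x^6).

a_0 = 1; a_1 = 1; a_2 = -1; a_3 = 1/3; a_4 = 1/3; a_5 = -7/30


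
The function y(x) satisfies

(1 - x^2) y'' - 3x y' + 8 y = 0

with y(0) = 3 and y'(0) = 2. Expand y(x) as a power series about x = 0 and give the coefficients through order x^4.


Ansatz: y(x) = sum_{n>=0} a_n x^n, so y'(x) = sum_{n>=1} n a_n x^(n-1) and y''(x) = sum_{n>=2} n(n-1) a_n x^(n-2).
Substitute into P(x) y'' + Q(x) y' + R(x) y = 0 with P(x) = 1 - x^2, Q(x) = -3x, R(x) = 8, and match powers of x.
Initial conditions: a_0 = 3, a_1 = 2.
Setting the coefficient of each power of x to zero and solving order by order (substituting the coefficients already found):
  x^0: 2 a_2 + 8 a_0 = 0  ->  2 a_2 = -8 a_0 = -24  ->  a_2 = -12
  x^1: 6 a_3 + 5 a_1 = 0  ->  6 a_3 = -5 a_1 = -10  ->  a_3 = -5/3
  x^2: 12 a_4 = 0  ->  a_4 = 0
Truncated series: y(x) = 3 + 2 x - 12 x^2 - (5/3) x^3 + O(x^5).

a_0 = 3; a_1 = 2; a_2 = -12; a_3 = -5/3; a_4 = 0


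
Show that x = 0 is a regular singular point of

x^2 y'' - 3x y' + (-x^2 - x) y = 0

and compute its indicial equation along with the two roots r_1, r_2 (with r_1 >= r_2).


Divide by x^2 to reach normal form y'' + P_1(x) y' + P_2(x) y = 0 with P_1(x) = -3/x and P_2(x) = -1 - 1/x.
x = 0 is a singular point because the y'-coefficient -3/x has a pole at x = 0 and the y-coefficient -1 - 1/x has a pole at x = 0.
It is a regular singular point because x P_1(x) = p(x) = -3 and x^2 P_2(x) = q(x) = -x^2 - x are polynomials, hence analytic at x = 0.
p(0) = -3,  q(0) = 0.
Indicial equation: r(r-1) + p(0) r + q(0) = 0, i.e. r^2 + (p(0) - 1) r + q(0) = 0, i.e. r^2 - 4 r = 0.
Discriminant: (-4)^2 - 4(0) = 16, so r = (4 ± 4)/2.
Solving: r_1 = 4, r_2 = 0.

indicial: r^2 - 4 r = 0; roots r_1 = 4, r_2 = 0


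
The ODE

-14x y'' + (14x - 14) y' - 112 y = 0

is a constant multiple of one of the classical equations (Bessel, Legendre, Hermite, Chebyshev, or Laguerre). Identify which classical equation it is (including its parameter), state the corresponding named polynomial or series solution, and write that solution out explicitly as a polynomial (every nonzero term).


All three coefficients share the factor -14; dividing through by -14 gives  x y'' + (1 - x) y' + 8 y = 0.
This matches the Laguerre equation x y'' + (1 - x) y' + n y = 0 with n = 8; the polynomial solution is L_8(x).
With y = sum_k a_k x^k, matching x^k gives (k+1)k a_{k+1} + (k+1) a_{k+1} - k a_k + n a_k = 0, i.e. (k+1)^2 a_{k+1} = (k - n) a_k = (k - 8) a_k. The right side vanishes at k = 8, so the series terminates at degree 8.
Standard normalization L_n(0) = 1 gives a_0 = 1. Work upward with a_{k+1} = (k - 8) a_k / (k+1)^2:
  a_1 = (0 - 8)(1) / 1^2 = -8/1 = -8
  a_2 = (1 - 8)(-8) / 2^2 = 56/4 = 14
  a_3 = (2 - 8)(14) / 3^2 = -84/9 = -28/3
  a_4 = (3 - 8)(-28/3) / 4^2 = (140/3)/16 = 35/12
  a_5 = (4 - 8)(35/12) / 5^2 = (-35/3)/25 = -7/15
  a_6 = (5 - 8)(-7/15) / 6^2 = (7/5)/36 = 7/180
  a_7 = (6 - 8)(7/180) / 7^2 = (-7/90)/49 = -1/630
  a_8 = (7 - 8)(-1/630) / 8^2 = (1/630)/64 = 1/40320
Hence L_8(x) = x^8/40320 - x^7/630 + 7 x^6/180 - 7 x^5/15 + 35 x^4/12 - 28 x^3/3 + 14 x^2 - 8 x + 1.

L_8(x); series = x^8/40320 - x^7/630 + 7 x^6/180 - 7 x^5/15 + 35 x^4/12 - 28 x^3/3 + 14 x^2 - 8 x + 1


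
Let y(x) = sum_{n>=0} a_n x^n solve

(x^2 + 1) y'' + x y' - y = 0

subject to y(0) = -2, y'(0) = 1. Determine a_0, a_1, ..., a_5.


Ansatz: y(x) = sum_{n>=0} a_n x^n, so y'(x) = sum_{n>=1} n a_n x^(n-1) and y''(x) = sum_{n>=2} n(n-1) a_n x^(n-2).
Substitute into P(x) y'' + Q(x) y' + R(x) y = 0 with P(x) = x^2 + 1, Q(x) = x, R(x) = -1, and match powers of x.
Initial conditions: a_0 = -2, a_1 = 1.
Setting the coefficient of each power of x to zero and solving order by order (substituting the coefficients already found):
  x^0: 2 a_2 - a_0 = 0  ->  2 a_2 = a_0 = -2  ->  a_2 = -1
  x^1: 6 a_3 = 0  ->  a_3 = 0
  x^2: 12 a_4 + 3 a_2 = 0  ->  12 a_4 = -3 a_2 = 3  ->  a_4 = 1/4
  x^3: 20 a_5 + 8 a_3 = 0  ->  20 a_5 = -8 a_3 = 0  ->  a_5 = 0
Truncated series: y(x) = -2 + x - x^2 + (1/4) x^4 + O(x^6).

a_0 = -2; a_1 = 1; a_2 = -1; a_3 = 0; a_4 = 1/4; a_5 = 0


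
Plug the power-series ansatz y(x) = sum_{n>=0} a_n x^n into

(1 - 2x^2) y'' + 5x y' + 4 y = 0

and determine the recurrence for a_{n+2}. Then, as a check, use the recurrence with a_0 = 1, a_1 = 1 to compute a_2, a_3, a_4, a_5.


Substitute y = sum_n a_n x^n.
(1 - 2 x^2) y'' contributes (n+2)(n+1) a_{n+2} - 2 n(n-1) a_n at x^n.
5 x y'(x) contributes 5 n a_n at x^n.
4 y(x) contributes 4 a_n at x^n.
Matching x^n: (n+2)(n+1) a_{n+2} + (-2 n(n-1) + 5 n + 4) a_n = 0.
Thus a_{n+2} = (2 n(n-1) - 5 n - 4) / ((n+1)(n+2)) * a_n.

Check with a_0 = 1, a_1 = 1 (apply the recurrence for n = 0, 1, 2, 3): a_0 = 1, a_1 = 1, a_2 = -2, a_3 = -3/2, a_4 = 5/3, a_5 = 21/40.

a_(n+2) = (2 n(n-1) - 5 n - 4) / ((n+1)(n+2)) * a_n; check: a_0 = 1, a_1 = 1, a_2 = -2, a_3 = -3/2, a_4 = 5/3, a_5 = 21/40


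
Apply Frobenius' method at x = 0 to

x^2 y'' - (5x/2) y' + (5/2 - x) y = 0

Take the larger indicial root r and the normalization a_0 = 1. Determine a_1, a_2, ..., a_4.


Write in Frobenius form y'' + (p(x)/x) y' + (q(x)/x^2) y = 0:
  p(x) = -5/2,  q(x) = 5/2 - x.
Indicial equation: r(r-1) + (-5/2) r + (5/2) = 0 -> roots r_1 = 5/2, r_2 = 1.
Take r = r_1 = 5/2. Let y(x) = x^r sum_{n>=0} a_n x^n with a_0 = 1.
Substitute y = x^r sum a_n x^n and match x^{r+n}. The recurrence is
  D(n) a_n - 1 a_{n-1} = 0,  where D(n) = (r+n)(r+n-1) + (-5/2)(r+n) + (5/2).
  a_n = 1 / D(n) * a_{n-1}.
Since the indicial polynomial factors as (r - r_1)(r - r_2), D(n) = (r_1 + n - r_1)(r_1 + n - r_2) = n(n + 3/2).
Evaluating step by step (a_0 = 1):
  n = 1: D(1) = 1(1 + 3/2) = 5/2; numerator = 1(1) = 1; a_1 = (1)/(5/2) = 2/5
  n = 2: D(2) = 2(2 + 3/2) = 7; numerator = 1(2/5) = 2/5; a_2 = (2/5)/(7) = 2/35
  n = 3: D(3) = 3(3 + 3/2) = 27/2; numerator = 1(2/35) = 2/35; a_3 = (2/35)/(27/2) = 4/945
  n = 4: D(4) = 4(4 + 3/2) = 22; numerator = 1(4/945) = 4/945; a_4 = (4/945)/(22) = 2/10395

r = 5/2; a_0 = 1; a_1 = 2/5; a_2 = 2/35; a_3 = 4/945; a_4 = 2/10395


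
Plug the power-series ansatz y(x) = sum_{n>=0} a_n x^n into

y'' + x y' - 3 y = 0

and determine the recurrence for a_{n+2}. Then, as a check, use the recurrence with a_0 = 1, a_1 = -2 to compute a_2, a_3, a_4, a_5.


Substitute y = sum_n a_n x^n.
y''(x) has coefficient (n+2)(n+1) a_{n+2} at x^n;
x y'(x) has coefficient n a_n at x^n (shift);
-3 y(x) has coefficient -3 a_n at x^n.
Matching x^n: (n+2)(n+1) a_{n+2} + (n - 3) a_n = 0.
Thus a_{n+2} = (-n + 3) / ((n+1)(n+2)) * a_n.

Check with a_0 = 1, a_1 = -2 (apply the recurrence for n = 0, 1, 2, 3): a_0 = 1, a_1 = -2, a_2 = 3/2, a_3 = -2/3, a_4 = 1/8, a_5 = 0.

a_(n+2) = (-n + 3) / ((n+1)(n+2)) * a_n; check: a_0 = 1, a_1 = -2, a_2 = 3/2, a_3 = -2/3, a_4 = 1/8, a_5 = 0


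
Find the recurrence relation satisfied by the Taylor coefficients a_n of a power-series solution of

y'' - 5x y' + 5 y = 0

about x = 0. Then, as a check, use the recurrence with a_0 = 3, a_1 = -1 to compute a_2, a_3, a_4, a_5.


Substitute y = sum_n a_n x^n.
y''(x) has coefficient (n+2)(n+1) a_{n+2} at x^n;
-5 x y'(x) has coefficient -5 n a_n at x^n (shift);
5 y(x) has coefficient 5 a_n at x^n.
Matching x^n: (n+2)(n+1) a_{n+2} + (-5n + 5) a_n = 0.
Thus a_{n+2} = (5n - 5) / ((n+1)(n+2)) * a_n.

Check with a_0 = 3, a_1 = -1 (apply the recurrence for n = 0, 1, 2, 3): a_0 = 3, a_1 = -1, a_2 = -15/2, a_3 = 0, a_4 = -25/8, a_5 = 0.

a_(n+2) = (5n - 5) / ((n+1)(n+2)) * a_n; check: a_0 = 3, a_1 = -1, a_2 = -15/2, a_3 = 0, a_4 = -25/8, a_5 = 0


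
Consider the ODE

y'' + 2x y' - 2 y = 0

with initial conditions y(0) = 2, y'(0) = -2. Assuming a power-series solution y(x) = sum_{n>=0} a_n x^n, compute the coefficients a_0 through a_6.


Ansatz: y(x) = sum_{n>=0} a_n x^n, so y'(x) = sum_{n>=1} n a_n x^(n-1) and y''(x) = sum_{n>=2} n(n-1) a_n x^(n-2).
Substitute into P(x) y'' + Q(x) y' + R(x) y = 0 with P(x) = 1, Q(x) = 2x, R(x) = -2, and match powers of x.
Initial conditions: a_0 = 2, a_1 = -2.
Setting the coefficient of each power of x to zero and solving order by order (substituting the coefficients already found):
  x^0: 2 a_2 - 2 a_0 = 0  ->  2 a_2 = 2 a_0 = 4  ->  a_2 = 2
  x^1: 6 a_3 = 0  ->  a_3 = 0
  x^2: 12 a_4 + 2 a_2 = 0  ->  12 a_4 = -2 a_2 = -4  ->  a_4 = -1/3
  x^3: 20 a_5 + 4 a_3 = 0  ->  20 a_5 = -4 a_3 = 0  ->  a_5 = 0
  x^4: 30 a_6 + 6 a_4 = 0  ->  30 a_6 = -6 a_4 = 2  ->  a_6 = 1/15
Truncated series: y(x) = 2 - 2 x + 2 x^2 - (1/3) x^4 + (1/15) x^6 + O(x^7).

a_0 = 2; a_1 = -2; a_2 = 2; a_3 = 0; a_4 = -1/3; a_5 = 0; a_6 = 1/15


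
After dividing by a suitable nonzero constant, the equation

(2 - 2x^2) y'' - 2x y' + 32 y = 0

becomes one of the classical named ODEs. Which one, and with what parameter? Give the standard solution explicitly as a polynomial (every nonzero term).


All three coefficients share the factor 2; dividing through by 2 gives  (1 - x^2) y'' - x y' + 16 y = 0.
This matches the Chebyshev equation (1 - x^2) y'' - x y' + n^2 y = 0 (note the -x y' term, not -2x y') with n^2 = 16, so n = 4; the polynomial solution is T_4(x).
With y = sum_k a_k x^k, matching x^k gives (k+2)(k+1) a_{k+2} = (k^2 - n^2) a_k = (k - 4)(k + 4) a_k. The right side vanishes at k = 4, so the series with the parity of 4 terminates at degree 4.
Standard normalization: leading coefficient of T_n is 2^(n-1), so a_4 = 2^3 = 8. Work downward with a_k = (k+1)(k+2) a_{k+2} / ((k - 4)(k + 4)):
  a_2 = (3)(4)(8) / ((2 - 4)(2 + 4)) = 96/(-12) = -8
  a_0 = (1)(2)(-8) / ((0 - 4)(0 + 4)) = -16/(-16) = 1
Hence T_4(x) = 8 x^4 - 8 x^2 + 1.

T_4(x); series = 8 x^4 - 8 x^2 + 1


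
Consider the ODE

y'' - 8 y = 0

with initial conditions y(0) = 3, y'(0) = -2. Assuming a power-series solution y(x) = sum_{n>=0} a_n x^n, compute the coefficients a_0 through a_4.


Ansatz: y(x) = sum_{n>=0} a_n x^n, so y'(x) = sum_{n>=1} n a_n x^(n-1) and y''(x) = sum_{n>=2} n(n-1) a_n x^(n-2).
Substitute into P(x) y'' + Q(x) y' + R(x) y = 0 with P(x) = 1, Q(x) = 0, R(x) = -8, and match powers of x.
Initial conditions: a_0 = 3, a_1 = -2.
Setting the coefficient of each power of x to zero and solving order by order (substituting the coefficients already found):
  x^0: 2 a_2 - 8 a_0 = 0  ->  2 a_2 = 8 a_0 = 24  ->  a_2 = 12
  x^1: 6 a_3 - 8 a_1 = 0  ->  6 a_3 = 8 a_1 = -16  ->  a_3 = -8/3
  x^2: 12 a_4 - 8 a_2 = 0  ->  12 a_4 = 8 a_2 = 96  ->  a_4 = 8
Truncated series: y(x) = 3 - 2 x + 12 x^2 - (8/3) x^3 + 8 x^4 + O(x^5).

a_0 = 3; a_1 = -2; a_2 = 12; a_3 = -8/3; a_4 = 8


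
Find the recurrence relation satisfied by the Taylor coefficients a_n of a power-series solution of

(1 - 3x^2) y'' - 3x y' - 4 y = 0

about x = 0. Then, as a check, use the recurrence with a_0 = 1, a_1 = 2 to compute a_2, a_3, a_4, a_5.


Substitute y = sum_n a_n x^n.
(1 - 3 x^2) y'' contributes (n+2)(n+1) a_{n+2} - 3 n(n-1) a_n at x^n.
-3 x y'(x) contributes -3 n a_n at x^n.
-4 y(x) contributes -4 a_n at x^n.
Matching x^n: (n+2)(n+1) a_{n+2} + (-3 n(n-1) - 3 n - 4) a_n = 0.
Thus a_{n+2} = (3 n(n-1) + 3 n + 4) / ((n+1)(n+2)) * a_n.

Check with a_0 = 1, a_1 = 2 (apply the recurrence for n = 0, 1, 2, 3): a_0 = 1, a_1 = 2, a_2 = 2, a_3 = 7/3, a_4 = 8/3, a_5 = 217/60.

a_(n+2) = (3 n(n-1) + 3 n + 4) / ((n+1)(n+2)) * a_n; check: a_0 = 1, a_1 = 2, a_2 = 2, a_3 = 7/3, a_4 = 8/3, a_5 = 217/60


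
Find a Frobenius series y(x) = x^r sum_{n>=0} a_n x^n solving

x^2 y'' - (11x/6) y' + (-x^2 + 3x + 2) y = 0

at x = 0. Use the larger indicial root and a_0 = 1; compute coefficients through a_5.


Write in Frobenius form y'' + (p(x)/x) y' + (q(x)/x^2) y = 0:
  p(x) = -11/6,  q(x) = -x^2 + 3x + 2.
Indicial equation: r(r-1) + (-11/6) r + (2) = 0 -> roots r_1 = 3/2, r_2 = 4/3.
Take r = r_1 = 3/2. Let y(x) = x^r sum_{n>=0} a_n x^n with a_0 = 1.
Substitute y = x^r sum a_n x^n and match x^{r+n}. The recurrence is
  D(n) a_n + 3 a_{n-1} - 1 a_{n-2} = 0,  where D(n) = (r+n)(r+n-1) + (-11/6)(r+n) + (2).
  a_n = [-3 a_{n-1} + 1 a_{n-2}] / D(n).
Since the indicial polynomial factors as (r - r_1)(r - r_2), D(n) = (r_1 + n - r_1)(r_1 + n - r_2) = n(n + 1/6).
Evaluating step by step (a_0 = 1):
  n = 1: D(1) = 1(1 + 1/6) = 7/6; numerator = -3(1) = -3; a_1 = (-3)/(7/6) = -18/7
  n = 2: D(2) = 2(2 + 1/6) = 13/3; numerator = -3(-18/7) + 1(1) = 61/7; a_2 = (61/7)/(13/3) = 183/91
  n = 3: D(3) = 3(3 + 1/6) = 19/2; numerator = -3(183/91) + 1(-18/7) = -783/91; a_3 = (-783/91)/(19/2) = -1566/1729
  n = 4: D(4) = 4(4 + 1/6) = 50/3; numerator = -3(-1566/1729) + 1(183/91) = 8175/1729; a_4 = (8175/1729)/(50/3) = 981/3458
  n = 5: D(5) = 5(5 + 1/6) = 155/6; numerator = -3(981/3458) + 1(-1566/1729) = -6075/3458; a_5 = (-6075/3458)/(155/6) = -3645/53599

r = 3/2; a_0 = 1; a_1 = -18/7; a_2 = 183/91; a_3 = -1566/1729; a_4 = 981/3458; a_5 = -3645/53599


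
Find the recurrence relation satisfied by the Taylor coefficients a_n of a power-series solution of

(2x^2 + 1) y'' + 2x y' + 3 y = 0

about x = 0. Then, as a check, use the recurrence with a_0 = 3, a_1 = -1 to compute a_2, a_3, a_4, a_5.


Substitute y = sum_n a_n x^n.
(1 + 2 x^2) y'' contributes (n+2)(n+1) a_{n+2} + 2 n(n-1) a_n at x^n.
2 x y'(x) contributes 2 n a_n at x^n.
3 y(x) contributes 3 a_n at x^n.
Matching x^n: (n+2)(n+1) a_{n+2} + (2 n(n-1) + 2 n + 3) a_n = 0.
Thus a_{n+2} = (-2 n(n-1) - 2 n - 3) / ((n+1)(n+2)) * a_n.

Check with a_0 = 3, a_1 = -1 (apply the recurrence for n = 0, 1, 2, 3): a_0 = 3, a_1 = -1, a_2 = -9/2, a_3 = 5/6, a_4 = 33/8, a_5 = -7/8.

a_(n+2) = (-2 n(n-1) - 2 n - 3) / ((n+1)(n+2)) * a_n; check: a_0 = 3, a_1 = -1, a_2 = -9/2, a_3 = 5/6, a_4 = 33/8, a_5 = -7/8


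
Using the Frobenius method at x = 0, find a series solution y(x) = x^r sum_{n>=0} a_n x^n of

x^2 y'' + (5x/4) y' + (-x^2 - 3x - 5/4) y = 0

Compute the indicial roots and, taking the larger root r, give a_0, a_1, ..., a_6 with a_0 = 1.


Write in Frobenius form y'' + (p(x)/x) y' + (q(x)/x^2) y = 0:
  p(x) = 5/4,  q(x) = -x^2 - 3x - 5/4.
Indicial equation: r(r-1) + (5/4) r + (-5/4) = 0 -> roots r_1 = 1, r_2 = -5/4.
Take r = r_1 = 1. Let y(x) = x^r sum_{n>=0} a_n x^n with a_0 = 1.
Substitute y = x^r sum a_n x^n and match x^{r+n}. The recurrence is
  D(n) a_n - 3 a_{n-1} - 1 a_{n-2} = 0,  where D(n) = (r+n)(r+n-1) + (5/4)(r+n) + (-5/4).
  a_n = [3 a_{n-1} + 1 a_{n-2}] / D(n).
Since the indicial polynomial factors as (r - r_1)(r - r_2), D(n) = (r_1 + n - r_1)(r_1 + n - r_2) = n(n + 9/4).
Evaluating step by step (a_0 = 1):
  n = 1: D(1) = 1(1 + 9/4) = 13/4; numerator = 3(1) = 3; a_1 = (3)/(13/4) = 12/13
  n = 2: D(2) = 2(2 + 9/4) = 17/2; numerator = 3(12/13) + 1(1) = 49/13; a_2 = (49/13)/(17/2) = 98/221
  n = 3: D(3) = 3(3 + 9/4) = 63/4; numerator = 3(98/221) + 1(12/13) = 498/221; a_3 = (498/221)/(63/4) = 664/4641
  n = 4: D(4) = 4(4 + 9/4) = 25; numerator = 3(664/4641) + 1(98/221) = 1350/1547; a_4 = (1350/1547)/(25) = 54/1547
  n = 5: D(5) = 5(5 + 9/4) = 145/4; numerator = 3(54/1547) + 1(664/4641) = 1150/4641; a_5 = (1150/4641)/(145/4) = 920/134589
  n = 6: D(6) = 6(6 + 9/4) = 99/2; numerator = 3(920/134589) + 1(54/1547) = 2486/44863; a_6 = (2486/44863)/(99/2) = 452/403767

r = 1; a_0 = 1; a_1 = 12/13; a_2 = 98/221; a_3 = 664/4641; a_4 = 54/1547; a_5 = 920/134589; a_6 = 452/403767
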